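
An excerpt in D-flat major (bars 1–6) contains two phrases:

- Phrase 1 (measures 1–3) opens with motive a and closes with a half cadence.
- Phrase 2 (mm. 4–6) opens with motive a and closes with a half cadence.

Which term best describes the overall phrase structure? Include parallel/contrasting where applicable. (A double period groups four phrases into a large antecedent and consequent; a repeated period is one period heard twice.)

repeated phrase

Both phrases have the same opening (a) and the same cadence (half cadence): the second is a restatement, not a consequent, so this is a repeated phrase rather than a period.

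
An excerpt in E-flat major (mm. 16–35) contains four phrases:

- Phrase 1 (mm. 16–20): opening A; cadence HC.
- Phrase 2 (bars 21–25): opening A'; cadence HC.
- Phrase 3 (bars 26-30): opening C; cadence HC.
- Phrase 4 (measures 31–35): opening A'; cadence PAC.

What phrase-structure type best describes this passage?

Four phrases in two halves: the first half (bars 16–25) ends with a half cadence, the second (bars 26–35) with a perfect authentic cadence — a large antecedent–consequent pair, i.e. a double period.
Phrase 3 begins with different material from phrase 1, making it contrasting.

contrasting double period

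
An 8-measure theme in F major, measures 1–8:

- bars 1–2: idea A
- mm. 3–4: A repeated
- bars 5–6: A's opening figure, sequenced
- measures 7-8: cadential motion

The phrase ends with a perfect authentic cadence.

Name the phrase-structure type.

sentence

Basic idea (measures 1–2) + its repetition (bars 3–4) form the presentation; fragmentation and cadence (mm. 5-8) form the continuation — the 8-bar whole is a sentence.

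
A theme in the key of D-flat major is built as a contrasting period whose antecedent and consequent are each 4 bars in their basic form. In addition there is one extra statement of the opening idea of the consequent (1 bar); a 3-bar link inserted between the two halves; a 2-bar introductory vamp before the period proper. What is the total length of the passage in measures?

Basic contrasting period: 4 + 4 = 8 bars.
8 (basic form) + 1 (extra statement) + 3 (link) + 2 (introduction) = 14.

14 measures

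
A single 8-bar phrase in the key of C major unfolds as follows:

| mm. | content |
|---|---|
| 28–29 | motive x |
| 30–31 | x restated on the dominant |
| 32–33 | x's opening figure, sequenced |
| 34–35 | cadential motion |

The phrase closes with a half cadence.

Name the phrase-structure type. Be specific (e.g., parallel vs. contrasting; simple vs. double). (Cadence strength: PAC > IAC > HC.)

Basic idea (bars 28-29) + its repetition (mm. 30-31) form the presentation; fragmentation and cadence (measures 32–35) form the continuation — the 8-bar whole is a sentence.

sentence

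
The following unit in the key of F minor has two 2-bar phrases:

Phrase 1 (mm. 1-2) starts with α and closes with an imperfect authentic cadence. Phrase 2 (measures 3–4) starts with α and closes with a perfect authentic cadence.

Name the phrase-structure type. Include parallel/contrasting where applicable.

Phrase 1 ends with an imperfect authentic cadence (weaker) and phrase 2 with a perfect authentic cadence (stronger): antecedent + consequent = a period.
The two phrases open with the same material (α / α), so the period is parallel.

parallel period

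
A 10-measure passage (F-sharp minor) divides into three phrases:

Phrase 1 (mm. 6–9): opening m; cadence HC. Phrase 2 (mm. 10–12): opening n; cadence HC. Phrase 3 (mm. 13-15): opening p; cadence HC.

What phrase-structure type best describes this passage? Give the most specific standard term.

The final phrase closes with a half cadence, which is not stronger than the preceding half cadence; the 3 phrases lack an overall antecedent–consequent design and so form a phrase group.

phrase group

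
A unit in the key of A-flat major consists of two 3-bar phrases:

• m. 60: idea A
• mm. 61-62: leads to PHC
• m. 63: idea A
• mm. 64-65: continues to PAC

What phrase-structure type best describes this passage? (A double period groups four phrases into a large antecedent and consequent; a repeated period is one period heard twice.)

Phrase 1 ends with a Phrygian half cadence (weaker) and phrase 2 with a perfect authentic cadence (stronger): antecedent + consequent = a period.
The two phrases open with the same material (A / A), so the period is parallel.

parallel period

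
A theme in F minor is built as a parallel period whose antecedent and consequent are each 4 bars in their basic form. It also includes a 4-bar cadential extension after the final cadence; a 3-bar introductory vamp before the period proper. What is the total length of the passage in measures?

Basic parallel period: 4 + 4 = 8 bars.
8 (basic form) + 4 (cadential extension) + 3 (introduction) = 15.

15 measures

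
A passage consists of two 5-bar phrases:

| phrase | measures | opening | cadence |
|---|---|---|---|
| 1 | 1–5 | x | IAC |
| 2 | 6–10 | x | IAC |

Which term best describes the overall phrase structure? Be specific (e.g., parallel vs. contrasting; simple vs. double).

repeated phrase

Both phrases have the same opening (x) and the same cadence (imperfect authentic cadence): the second is a restatement, not a consequent, so this is a repeated phrase rather than a period.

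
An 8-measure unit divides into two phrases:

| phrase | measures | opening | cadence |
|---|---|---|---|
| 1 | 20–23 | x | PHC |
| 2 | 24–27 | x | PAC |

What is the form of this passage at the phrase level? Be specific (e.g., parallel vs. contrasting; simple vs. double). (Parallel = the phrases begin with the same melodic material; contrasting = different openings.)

Phrase 1 ends with a Phrygian half cadence (weaker) and phrase 2 with a perfect authentic cadence (stronger): antecedent + consequent = a period.
The two phrases open with the same material (x / x), so the period is parallel.

parallel period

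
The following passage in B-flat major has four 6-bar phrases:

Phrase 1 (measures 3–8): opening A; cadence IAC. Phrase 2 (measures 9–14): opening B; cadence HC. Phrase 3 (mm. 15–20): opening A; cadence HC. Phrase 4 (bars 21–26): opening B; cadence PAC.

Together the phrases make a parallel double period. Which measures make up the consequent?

In a double period the first pair of phrases (ending half cadence) is the large antecedent and the second pair (ending perfect authentic cadence) is the large consequent; the consequent is measures 15–26.

measures 15–26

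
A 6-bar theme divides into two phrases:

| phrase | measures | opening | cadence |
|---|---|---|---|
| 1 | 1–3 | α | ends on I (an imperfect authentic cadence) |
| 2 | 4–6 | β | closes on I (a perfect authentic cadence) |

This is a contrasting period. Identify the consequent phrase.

The phrase ending with the weaker cadence (imperfect authentic cadence) is the antecedent; the one ending more conclusively (perfect authentic cadence) is the consequent. The consequent is phrase 2.

phrase 2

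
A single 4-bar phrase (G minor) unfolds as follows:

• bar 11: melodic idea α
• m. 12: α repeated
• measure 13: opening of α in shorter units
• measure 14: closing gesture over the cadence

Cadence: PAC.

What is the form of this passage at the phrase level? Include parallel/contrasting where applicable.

sentence

Basic idea (m. 11) + its repetition (measure 12) form the presentation; fragmentation and cadence (measures 13–14) form the continuation — the 4-bar whole is a sentence.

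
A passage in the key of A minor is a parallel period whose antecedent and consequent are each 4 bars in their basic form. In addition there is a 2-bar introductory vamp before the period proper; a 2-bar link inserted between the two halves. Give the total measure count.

Basic parallel period: 4 + 4 = 8 bars.
8 (basic form) + 2 (introduction) + 2 (link) = 12.

12 measures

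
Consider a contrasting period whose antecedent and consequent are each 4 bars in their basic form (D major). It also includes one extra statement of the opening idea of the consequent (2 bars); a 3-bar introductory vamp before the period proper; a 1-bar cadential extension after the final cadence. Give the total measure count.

Basic contrasting period: 4 + 4 = 8 bars.
8 (basic form) + 2 (extra statement) + 3 (introduction) + 1 (cadential extension) = 14.

14 measures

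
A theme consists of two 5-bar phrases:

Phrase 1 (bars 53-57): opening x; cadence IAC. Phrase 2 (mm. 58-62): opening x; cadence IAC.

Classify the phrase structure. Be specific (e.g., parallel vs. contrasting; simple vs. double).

repeated phrase

Both phrases have the same opening (x) and the same cadence (imperfect authentic cadence): the second is a restatement, not a consequent, so this is a repeated phrase rather than a period.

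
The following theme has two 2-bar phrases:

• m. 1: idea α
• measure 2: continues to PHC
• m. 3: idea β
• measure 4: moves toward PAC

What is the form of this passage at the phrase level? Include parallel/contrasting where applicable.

Phrase 1 ends with a Phrygian half cadence (weaker) and phrase 2 with a perfect authentic cadence (stronger): antecedent + consequent = a period.
The two phrases open with different material (α / β), so the period is contrasting.

contrasting period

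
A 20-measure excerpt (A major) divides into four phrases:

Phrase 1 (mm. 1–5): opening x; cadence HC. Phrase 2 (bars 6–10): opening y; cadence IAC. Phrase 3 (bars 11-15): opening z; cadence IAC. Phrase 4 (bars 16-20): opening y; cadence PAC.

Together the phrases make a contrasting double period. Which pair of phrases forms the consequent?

In a double period the first pair of phrases (ending imperfect authentic cadence) is the large antecedent and the second pair (ending perfect authentic cadence) is the large consequent; the consequent is phrases 3 and 4.

phrases 3 and 4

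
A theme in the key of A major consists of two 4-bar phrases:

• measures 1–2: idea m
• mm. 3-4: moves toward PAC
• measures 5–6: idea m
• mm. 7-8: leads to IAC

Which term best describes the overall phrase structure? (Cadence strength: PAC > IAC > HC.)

The second phrase closes with an imperfect authentic cadence, which is not stronger than the first phrase's perfect authentic cadence; without a weak→strong cadential pair there is no antecedent–consequent relationship, so this is a phrase group rather than a period.

phrase group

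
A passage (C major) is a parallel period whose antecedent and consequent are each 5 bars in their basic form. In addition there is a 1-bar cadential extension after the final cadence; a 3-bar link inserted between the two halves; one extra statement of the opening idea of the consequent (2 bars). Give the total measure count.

Basic parallel period: 5 + 5 = 10 bars.
10 (basic form) + 1 (cadential extension) + 3 (link) + 2 (extra statement) = 16.

16 measures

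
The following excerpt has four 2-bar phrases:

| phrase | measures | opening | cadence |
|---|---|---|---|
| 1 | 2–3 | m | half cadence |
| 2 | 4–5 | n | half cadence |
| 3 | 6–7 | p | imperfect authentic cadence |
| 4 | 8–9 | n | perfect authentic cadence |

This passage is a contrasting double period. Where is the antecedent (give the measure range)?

measures 2–5

In a double period the four phrases pair into a large antecedent (phrases 1–2, ending half cadence) and a large consequent (phrases 3–4, ending perfect authentic cadence). The antecedent spans bars 2–5.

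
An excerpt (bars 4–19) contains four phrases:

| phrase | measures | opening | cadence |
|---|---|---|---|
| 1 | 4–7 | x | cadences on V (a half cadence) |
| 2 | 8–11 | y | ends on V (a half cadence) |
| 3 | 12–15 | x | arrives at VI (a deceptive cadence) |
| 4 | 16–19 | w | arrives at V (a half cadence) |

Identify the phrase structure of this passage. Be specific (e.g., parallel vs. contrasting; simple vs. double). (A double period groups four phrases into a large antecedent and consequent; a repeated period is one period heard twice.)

Phrase 4 ends with a half cadence, no stronger than phrase 2's half cadence, so the four phrases do not form a double period; nor do phrases 3–4 duplicate 1–2, so it is not a repeated period. With no phrase reaching a conclusive cadence, the passage is a phrase group.

phrase group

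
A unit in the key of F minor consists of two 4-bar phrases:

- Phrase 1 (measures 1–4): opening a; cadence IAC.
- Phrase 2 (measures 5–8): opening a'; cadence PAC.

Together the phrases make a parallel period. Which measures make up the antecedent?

The phrase ending with the weaker cadence (imperfect authentic cadence) is the antecedent; the one ending more conclusively (perfect authentic cadence) is the consequent. The antecedent is measures 1–4.

measures 1–4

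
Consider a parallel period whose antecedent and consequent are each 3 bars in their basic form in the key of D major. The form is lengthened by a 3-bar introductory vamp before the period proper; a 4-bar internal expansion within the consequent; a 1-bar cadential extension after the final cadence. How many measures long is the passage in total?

14 measures

Basic parallel period: 3 + 3 = 6 bars.
6 (basic form) + 3 (introduction) + 4 (internal expansion) + 1 (cadential extension) = 14.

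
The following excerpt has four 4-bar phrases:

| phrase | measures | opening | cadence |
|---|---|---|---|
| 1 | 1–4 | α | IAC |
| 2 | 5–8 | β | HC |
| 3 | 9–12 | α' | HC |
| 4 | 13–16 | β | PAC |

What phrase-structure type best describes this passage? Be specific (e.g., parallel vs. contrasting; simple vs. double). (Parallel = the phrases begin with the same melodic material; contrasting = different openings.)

Four phrases in two halves: the first half (measures 1–8) ends with a half cadence, the second (bars 9–16) with a perfect authentic cadence — a large antecedent–consequent pair, i.e. a double period.
Phrase 3 begins with the same material as phrase 1, making it parallel.

parallel double period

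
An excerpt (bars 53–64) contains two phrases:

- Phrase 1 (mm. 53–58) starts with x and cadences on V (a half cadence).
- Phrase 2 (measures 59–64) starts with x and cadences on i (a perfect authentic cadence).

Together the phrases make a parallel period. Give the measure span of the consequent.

measures 59–64

The phrase ending with the weaker cadence (half cadence) is the antecedent; the one ending more conclusively (perfect authentic cadence) is the consequent. The consequent is measures 59–64.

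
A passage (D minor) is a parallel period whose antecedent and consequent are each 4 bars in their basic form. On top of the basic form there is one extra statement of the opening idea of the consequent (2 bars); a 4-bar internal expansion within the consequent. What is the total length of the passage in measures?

Basic parallel period: 4 + 4 = 8 bars.
8 (basic form) + 2 (extra statement) + 4 (internal expansion) = 14.

14 measures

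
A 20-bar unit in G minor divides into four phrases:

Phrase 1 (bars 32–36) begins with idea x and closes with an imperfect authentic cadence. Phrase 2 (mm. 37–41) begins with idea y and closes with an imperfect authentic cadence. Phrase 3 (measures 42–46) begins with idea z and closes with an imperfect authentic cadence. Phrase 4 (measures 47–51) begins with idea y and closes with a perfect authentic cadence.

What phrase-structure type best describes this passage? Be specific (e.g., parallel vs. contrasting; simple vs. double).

contrasting double period

Four phrases in two halves: the first half (mm. 32-41) ends with an imperfect authentic cadence, the second (mm. 42–51) with a perfect authentic cadence — a large antecedent–consequent pair, i.e. a double period.
Phrase 3 begins with different material from phrase 1, making it contrasting.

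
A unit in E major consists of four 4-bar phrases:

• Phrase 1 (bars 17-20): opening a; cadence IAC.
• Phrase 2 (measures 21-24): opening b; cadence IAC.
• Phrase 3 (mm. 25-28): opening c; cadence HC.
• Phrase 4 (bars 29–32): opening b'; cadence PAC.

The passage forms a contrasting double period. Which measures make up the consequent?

measures 25–32

In a double period the first pair of phrases (ending imperfect authentic cadence) is the large antecedent and the second pair (ending perfect authentic cadence) is the large consequent; the consequent is measures 25–32.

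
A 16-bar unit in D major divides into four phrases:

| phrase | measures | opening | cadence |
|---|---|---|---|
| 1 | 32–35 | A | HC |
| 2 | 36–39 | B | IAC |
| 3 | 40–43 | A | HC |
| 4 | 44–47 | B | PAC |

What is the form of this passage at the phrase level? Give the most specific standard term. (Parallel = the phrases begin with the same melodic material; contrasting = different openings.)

parallel double period

Four phrases in two halves: the first half (mm. 32–39) ends with an imperfect authentic cadence, the second (mm. 40–47) with a perfect authentic cadence — a large antecedent–consequent pair, i.e. a double period.
Phrase 3 begins with the same material as phrase 1, making it parallel.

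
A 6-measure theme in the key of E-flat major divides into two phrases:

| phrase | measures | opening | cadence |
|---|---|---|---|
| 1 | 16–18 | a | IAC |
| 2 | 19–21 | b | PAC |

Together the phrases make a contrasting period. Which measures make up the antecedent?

measures 16–18

The phrase ending with the weaker cadence (imperfect authentic cadence) is the antecedent; the one ending more conclusively (perfect authentic cadence) is the consequent. The antecedent is measures 16–18.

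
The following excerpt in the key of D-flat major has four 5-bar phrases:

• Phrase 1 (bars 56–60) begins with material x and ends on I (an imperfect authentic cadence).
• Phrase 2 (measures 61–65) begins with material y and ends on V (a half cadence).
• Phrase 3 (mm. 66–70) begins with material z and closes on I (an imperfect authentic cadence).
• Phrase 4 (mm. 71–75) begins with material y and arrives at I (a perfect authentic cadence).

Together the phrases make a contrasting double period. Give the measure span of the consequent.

In a double period the first pair of phrases (ending half cadence) is the large antecedent and the second pair (ending perfect authentic cadence) is the large consequent; the consequent is measures 66–75.

measures 66–75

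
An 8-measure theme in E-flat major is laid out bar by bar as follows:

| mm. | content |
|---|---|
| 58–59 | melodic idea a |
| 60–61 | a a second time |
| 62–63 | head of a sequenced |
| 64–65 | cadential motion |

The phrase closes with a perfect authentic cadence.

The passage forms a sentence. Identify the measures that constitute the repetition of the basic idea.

The presentation of a sentence is the basic idea (bars 58-59) plus its repetition (bars 60-61); the repetition of the basic idea is therefore mm. 60–61.

measures 60–61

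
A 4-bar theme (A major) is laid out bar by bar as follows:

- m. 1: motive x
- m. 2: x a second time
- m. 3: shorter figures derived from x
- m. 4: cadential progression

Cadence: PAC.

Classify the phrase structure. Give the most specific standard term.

Basic idea (measure 1) + its repetition (bar 2) form the presentation; fragmentation and cadence (mm. 3-4) form the continuation — the 4-bar whole is a sentence.

sentence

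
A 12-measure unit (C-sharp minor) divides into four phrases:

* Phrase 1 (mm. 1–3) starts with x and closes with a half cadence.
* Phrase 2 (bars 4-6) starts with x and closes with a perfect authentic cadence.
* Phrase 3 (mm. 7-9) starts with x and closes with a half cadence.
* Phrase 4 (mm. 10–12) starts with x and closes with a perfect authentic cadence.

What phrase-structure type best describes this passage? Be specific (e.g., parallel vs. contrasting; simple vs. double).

repeated period

The cadence pattern HC–PAC–HC–PAC is weak–strong twice, and phrases 3–4 restate phrases 1–2: a period heard twice, not a double period (which would end weakly at phrase 2).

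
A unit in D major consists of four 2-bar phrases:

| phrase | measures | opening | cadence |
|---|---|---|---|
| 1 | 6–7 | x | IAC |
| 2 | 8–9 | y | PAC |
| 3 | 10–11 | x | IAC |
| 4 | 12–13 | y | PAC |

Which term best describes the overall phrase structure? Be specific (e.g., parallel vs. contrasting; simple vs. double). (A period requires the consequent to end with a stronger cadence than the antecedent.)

The cadence pattern IAC–PAC–IAC–PAC is weak–strong twice, and phrases 3–4 restate phrases 1–2: a period heard twice, not a double period (which would end weakly at phrase 2).

repeated period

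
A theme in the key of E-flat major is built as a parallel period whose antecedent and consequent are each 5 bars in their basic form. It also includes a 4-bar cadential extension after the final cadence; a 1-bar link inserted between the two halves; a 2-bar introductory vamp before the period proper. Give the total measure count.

17 measures

Basic parallel period: 5 + 5 = 10 bars.
10 (basic form) + 4 (cadential extension) + 1 (link) + 2 (introduction) = 17.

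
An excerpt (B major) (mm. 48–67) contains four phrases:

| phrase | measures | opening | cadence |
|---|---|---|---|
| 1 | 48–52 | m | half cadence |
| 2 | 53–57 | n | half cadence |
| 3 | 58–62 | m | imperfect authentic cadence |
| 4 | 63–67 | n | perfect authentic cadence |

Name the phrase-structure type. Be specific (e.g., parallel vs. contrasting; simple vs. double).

Four phrases in two halves: the first half (bars 48-57) ends with a half cadence, the second (measures 58-67) with a perfect authentic cadence — a large antecedent–consequent pair, i.e. a double period.
Phrase 3 begins with the same material as phrase 1, making it parallel.

parallel double period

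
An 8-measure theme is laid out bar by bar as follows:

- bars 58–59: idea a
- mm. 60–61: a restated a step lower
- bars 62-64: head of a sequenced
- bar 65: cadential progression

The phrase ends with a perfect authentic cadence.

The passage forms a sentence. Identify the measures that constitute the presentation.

The presentation of a sentence is the basic idea (measures 58-59) plus its repetition (bars 60-61); the presentation is therefore mm. 58–61.

measures 58–61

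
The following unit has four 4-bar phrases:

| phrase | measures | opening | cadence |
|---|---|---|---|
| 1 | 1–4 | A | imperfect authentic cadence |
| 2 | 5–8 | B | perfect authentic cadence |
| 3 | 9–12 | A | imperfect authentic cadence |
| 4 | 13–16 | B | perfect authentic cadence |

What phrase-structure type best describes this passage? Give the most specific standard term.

repeated period

The cadence pattern IAC–PAC–IAC–PAC is weak–strong twice, and phrases 3–4 restate phrases 1–2: a period heard twice, not a double period (which would end weakly at phrase 2).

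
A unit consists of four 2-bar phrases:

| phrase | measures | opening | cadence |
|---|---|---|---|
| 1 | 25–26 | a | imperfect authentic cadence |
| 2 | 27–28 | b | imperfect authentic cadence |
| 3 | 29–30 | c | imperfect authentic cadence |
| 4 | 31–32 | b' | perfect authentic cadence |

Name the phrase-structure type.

contrasting double period

Four phrases in two halves: the first half (mm. 25-28) ends with an imperfect authentic cadence, the second (mm. 29-32) with a perfect authentic cadence — a large antecedent–consequent pair, i.e. a double period.
Phrase 3 begins with different material from phrase 1, making it contrasting.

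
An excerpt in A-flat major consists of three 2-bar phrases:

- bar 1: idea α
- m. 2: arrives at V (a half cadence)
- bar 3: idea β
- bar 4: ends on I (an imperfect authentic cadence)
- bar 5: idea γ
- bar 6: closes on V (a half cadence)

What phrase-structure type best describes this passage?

phrase group

The final phrase closes with a half cadence, which is not stronger than the preceding imperfect authentic cadence; the 3 phrases lack an overall antecedent–consequent design and so form a phrase group.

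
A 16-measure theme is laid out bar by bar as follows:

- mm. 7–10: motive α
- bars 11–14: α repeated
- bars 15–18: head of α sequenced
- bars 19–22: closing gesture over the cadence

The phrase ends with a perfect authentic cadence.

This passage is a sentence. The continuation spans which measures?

measures 15–22

After the presentation (bars 7–14), the continuation covers the fragmentation through the cadence: mm. 15–22.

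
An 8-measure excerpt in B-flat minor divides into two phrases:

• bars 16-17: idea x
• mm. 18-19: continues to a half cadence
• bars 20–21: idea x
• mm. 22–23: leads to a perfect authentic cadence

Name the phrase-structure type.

Phrase 1 ends with a half cadence (weaker) and phrase 2 with a perfect authentic cadence (stronger): antecedent + consequent = a period.
The two phrases open with the same material (x / x), so the period is parallel.

parallel period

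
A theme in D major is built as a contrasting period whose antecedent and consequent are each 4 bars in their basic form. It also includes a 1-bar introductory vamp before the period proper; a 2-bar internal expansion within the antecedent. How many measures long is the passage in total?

11 measures

Basic contrasting period: 4 + 4 = 8 bars.
8 (basic form) + 1 (introduction) + 2 (internal expansion) = 11.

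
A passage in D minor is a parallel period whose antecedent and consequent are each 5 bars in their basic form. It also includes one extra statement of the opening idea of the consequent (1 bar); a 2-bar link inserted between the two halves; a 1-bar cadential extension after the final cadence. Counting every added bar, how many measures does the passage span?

Basic parallel period: 5 + 5 = 10 bars.
10 (basic form) + 1 (extra statement) + 2 (link) + 1 (cadential extension) = 14.

14 measures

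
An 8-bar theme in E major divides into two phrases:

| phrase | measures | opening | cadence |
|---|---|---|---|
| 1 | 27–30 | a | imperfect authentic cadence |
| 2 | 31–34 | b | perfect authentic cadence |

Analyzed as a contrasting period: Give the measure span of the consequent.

measures 31–34

The antecedent is the phrase ending with the weaker cadence (imperfect authentic cadence, phrase 1) and the consequent the one ending more conclusively (perfect authentic cadence, phrase 2); the consequent is mm. 31–34.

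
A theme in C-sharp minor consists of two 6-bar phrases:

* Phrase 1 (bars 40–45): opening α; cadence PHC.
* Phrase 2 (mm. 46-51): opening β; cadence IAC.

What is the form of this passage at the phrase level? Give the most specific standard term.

contrasting period

Phrase 1 ends with a Phrygian half cadence (weaker) and phrase 2 with an imperfect authentic cadence (stronger): antecedent + consequent = a period.
The two phrases open with different material (α / β), so the period is contrasting.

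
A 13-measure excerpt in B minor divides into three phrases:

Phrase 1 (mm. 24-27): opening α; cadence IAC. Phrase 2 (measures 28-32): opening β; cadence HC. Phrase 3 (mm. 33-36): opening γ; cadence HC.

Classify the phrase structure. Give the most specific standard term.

phrase group

The final phrase closes with a half cadence, which is not stronger than the preceding half cadence; the 3 phrases lack an overall antecedent–consequent design and so form a phrase group.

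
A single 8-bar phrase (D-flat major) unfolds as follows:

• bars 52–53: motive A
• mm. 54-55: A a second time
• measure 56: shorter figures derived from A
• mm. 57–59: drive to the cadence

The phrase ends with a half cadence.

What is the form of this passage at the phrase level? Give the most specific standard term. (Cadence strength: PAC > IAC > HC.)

Basic idea (mm. 52–53) + its repetition (measures 54-55) form the presentation; fragmentation and cadence (bars 56-59) form the continuation — the 8-bar whole is a sentence.

sentence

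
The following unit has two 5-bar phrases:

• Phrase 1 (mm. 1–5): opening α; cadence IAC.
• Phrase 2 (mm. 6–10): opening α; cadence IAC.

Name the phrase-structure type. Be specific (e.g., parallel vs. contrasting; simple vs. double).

repeated phrase

Both phrases have the same opening (α) and the same cadence (imperfect authentic cadence): the second is a restatement, not a consequent, so this is a repeated phrase rather than a period.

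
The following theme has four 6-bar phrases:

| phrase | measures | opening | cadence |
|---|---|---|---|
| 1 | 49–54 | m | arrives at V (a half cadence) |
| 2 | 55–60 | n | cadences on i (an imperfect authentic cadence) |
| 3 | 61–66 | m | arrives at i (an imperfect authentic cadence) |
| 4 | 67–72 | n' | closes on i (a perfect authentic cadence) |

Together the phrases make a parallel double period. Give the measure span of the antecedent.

In a double period the first pair of phrases (ending imperfect authentic cadence) is the large antecedent and the second pair (ending perfect authentic cadence) is the large consequent; the antecedent is measures 49–60.

measures 49–60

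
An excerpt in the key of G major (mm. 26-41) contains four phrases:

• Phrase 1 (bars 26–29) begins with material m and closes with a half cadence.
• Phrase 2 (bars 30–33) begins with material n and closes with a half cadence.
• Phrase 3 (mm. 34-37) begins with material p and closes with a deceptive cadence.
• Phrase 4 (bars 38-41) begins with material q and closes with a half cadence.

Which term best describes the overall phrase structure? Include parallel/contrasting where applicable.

Phrase 4 ends with a half cadence, no stronger than phrase 2's half cadence, so the four phrases do not form a double period; nor do phrases 3–4 duplicate 1–2, so it is not a repeated period. With no phrase reaching a conclusive cadence, the passage is a phrase group.

phrase group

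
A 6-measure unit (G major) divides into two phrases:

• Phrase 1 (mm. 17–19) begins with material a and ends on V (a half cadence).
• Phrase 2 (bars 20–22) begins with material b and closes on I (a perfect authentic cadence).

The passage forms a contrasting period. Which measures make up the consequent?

measures 20–22

The phrase ending with the weaker cadence (half cadence) is the antecedent; the one ending more conclusively (perfect authentic cadence) is the consequent. The consequent is measures 20–22.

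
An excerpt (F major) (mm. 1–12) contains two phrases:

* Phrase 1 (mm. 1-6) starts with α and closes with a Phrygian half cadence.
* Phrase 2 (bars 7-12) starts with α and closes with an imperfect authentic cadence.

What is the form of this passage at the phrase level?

Phrase 1 ends with a Phrygian half cadence (weaker) and phrase 2 with an imperfect authentic cadence (stronger): antecedent + consequent = a period.
The two phrases open with the same material (α / α), so the period is parallel.

parallel period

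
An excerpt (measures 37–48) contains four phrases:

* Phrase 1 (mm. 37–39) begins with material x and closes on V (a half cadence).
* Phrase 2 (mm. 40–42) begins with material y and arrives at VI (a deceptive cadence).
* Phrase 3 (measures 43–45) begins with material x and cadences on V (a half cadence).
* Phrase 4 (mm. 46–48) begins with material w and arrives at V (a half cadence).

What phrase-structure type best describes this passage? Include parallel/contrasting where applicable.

Phrase 4 ends with a half cadence, no stronger than phrase 2's deceptive cadence, so the four phrases do not form a double period; nor do phrases 3–4 duplicate 1–2, so it is not a repeated period. With no phrase reaching a conclusive cadence, the passage is a phrase group.

phrase group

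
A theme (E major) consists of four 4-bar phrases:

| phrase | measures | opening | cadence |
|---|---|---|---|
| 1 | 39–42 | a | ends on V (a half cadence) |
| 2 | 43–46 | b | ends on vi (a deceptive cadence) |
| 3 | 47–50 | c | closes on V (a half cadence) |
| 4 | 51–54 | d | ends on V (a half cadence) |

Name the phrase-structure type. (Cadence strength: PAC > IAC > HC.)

phrase group

Phrase 4 ends with a half cadence, no stronger than phrase 2's deceptive cadence, so the four phrases do not form a double period; nor do phrases 3–4 duplicate 1–2, so it is not a repeated period. With no phrase reaching a conclusive cadence, the passage is a phrase group.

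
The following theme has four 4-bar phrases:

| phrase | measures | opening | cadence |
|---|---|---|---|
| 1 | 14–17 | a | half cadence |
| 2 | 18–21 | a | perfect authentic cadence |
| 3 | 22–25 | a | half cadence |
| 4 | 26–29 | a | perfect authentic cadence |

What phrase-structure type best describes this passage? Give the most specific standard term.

The cadence pattern HC–PAC–HC–PAC is weak–strong twice, and phrases 3–4 restate phrases 1–2: a period heard twice, not a double period (which would end weakly at phrase 2).

repeated period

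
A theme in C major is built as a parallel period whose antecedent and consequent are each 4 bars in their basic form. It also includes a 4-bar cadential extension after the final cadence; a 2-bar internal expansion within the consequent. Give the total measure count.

Basic parallel period: 4 + 4 = 8 bars.
8 (basic form) + 4 (cadential extension) + 2 (internal expansion) = 14.

14 measures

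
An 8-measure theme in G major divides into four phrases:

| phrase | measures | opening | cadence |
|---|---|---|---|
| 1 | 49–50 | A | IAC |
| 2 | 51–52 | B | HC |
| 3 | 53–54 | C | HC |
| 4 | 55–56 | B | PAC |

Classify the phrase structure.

Four phrases in two halves: the first half (measures 49–52) ends with a half cadence, the second (bars 53–56) with a perfect authentic cadence — a large antecedent–consequent pair, i.e. a double period.
Phrase 3 begins with different material from phrase 1, making it contrasting.

contrasting double period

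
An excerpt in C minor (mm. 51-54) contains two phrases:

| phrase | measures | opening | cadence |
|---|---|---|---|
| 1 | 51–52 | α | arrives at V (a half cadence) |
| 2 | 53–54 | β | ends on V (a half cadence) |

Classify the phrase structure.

phrase group

The second phrase closes with a half cadence, which is not stronger than the first phrase's half cadence; without a weak→strong cadential pair there is no antecedent–consequent relationship, so this is a phrase group rather than a period.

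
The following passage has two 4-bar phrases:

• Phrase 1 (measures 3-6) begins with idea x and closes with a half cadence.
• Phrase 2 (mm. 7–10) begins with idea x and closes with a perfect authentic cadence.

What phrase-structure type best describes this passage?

parallel period

Phrase 1 ends with a half cadence (weaker) and phrase 2 with a perfect authentic cadence (stronger): antecedent + consequent = a period.
The two phrases open with the same material (x / x), so the period is parallel.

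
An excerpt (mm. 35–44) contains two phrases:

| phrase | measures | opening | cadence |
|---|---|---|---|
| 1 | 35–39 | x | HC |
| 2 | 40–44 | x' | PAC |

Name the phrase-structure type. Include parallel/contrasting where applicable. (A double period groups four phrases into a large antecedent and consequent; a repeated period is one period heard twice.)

Phrase 1 ends with a half cadence (weaker) and phrase 2 with a perfect authentic cadence (stronger): antecedent + consequent = a period.
The two phrases open with the same material (x / x'), so the period is parallel.

parallel period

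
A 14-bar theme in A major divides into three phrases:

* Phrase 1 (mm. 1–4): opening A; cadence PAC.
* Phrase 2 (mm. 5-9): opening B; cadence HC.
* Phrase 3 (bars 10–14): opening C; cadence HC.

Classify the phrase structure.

The final phrase closes with a half cadence, which is not stronger than the preceding half cadence; the 3 phrases lack an overall antecedent–consequent design and so form a phrase group.

phrase group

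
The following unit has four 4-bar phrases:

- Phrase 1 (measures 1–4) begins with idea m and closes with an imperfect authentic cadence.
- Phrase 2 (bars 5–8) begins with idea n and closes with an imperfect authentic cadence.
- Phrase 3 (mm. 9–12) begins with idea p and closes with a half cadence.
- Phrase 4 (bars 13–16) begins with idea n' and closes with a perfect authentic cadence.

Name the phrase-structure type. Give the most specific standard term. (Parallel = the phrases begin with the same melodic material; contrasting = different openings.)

Four phrases in two halves: the first half (mm. 1–8) ends with an imperfect authentic cadence, the second (mm. 9–16) with a perfect authentic cadence — a large antecedent–consequent pair, i.e. a double period.
Phrase 3 begins with different material from phrase 1, making it contrasting.

contrasting double period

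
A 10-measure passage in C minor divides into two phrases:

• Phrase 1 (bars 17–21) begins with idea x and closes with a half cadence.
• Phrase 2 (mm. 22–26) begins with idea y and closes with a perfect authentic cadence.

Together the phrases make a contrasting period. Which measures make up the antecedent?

measures 17–21

The phrase ending with the weaker cadence (half cadence) is the antecedent; the one ending more conclusively (perfect authentic cadence) is the consequent. The antecedent is measures 17–21.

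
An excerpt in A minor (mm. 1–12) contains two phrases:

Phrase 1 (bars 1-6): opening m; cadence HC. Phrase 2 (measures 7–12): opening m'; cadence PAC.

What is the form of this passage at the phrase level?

parallel period

Phrase 1 ends with a half cadence (weaker) and phrase 2 with a perfect authentic cadence (stronger): antecedent + consequent = a period.
The two phrases open with the same material (m / m'), so the period is parallel.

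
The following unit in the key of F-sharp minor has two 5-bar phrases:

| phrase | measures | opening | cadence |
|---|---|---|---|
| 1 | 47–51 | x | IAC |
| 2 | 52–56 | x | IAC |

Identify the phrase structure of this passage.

repeated phrase

Both phrases have the same opening (x) and the same cadence (imperfect authentic cadence): the second is a restatement, not a consequent, so this is a repeated phrase rather than a period.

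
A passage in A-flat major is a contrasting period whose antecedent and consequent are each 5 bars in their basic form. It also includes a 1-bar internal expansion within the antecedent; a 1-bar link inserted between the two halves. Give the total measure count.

Basic contrasting period: 5 + 5 = 10 bars.
10 (basic form) + 1 (internal expansion) + 1 (link) = 12.

12 measures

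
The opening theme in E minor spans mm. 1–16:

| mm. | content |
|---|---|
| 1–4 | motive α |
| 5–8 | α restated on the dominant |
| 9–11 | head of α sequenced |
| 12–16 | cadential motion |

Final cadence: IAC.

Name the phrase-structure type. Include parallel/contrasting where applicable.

sentence

Basic idea (measures 1–4) + its repetition (measures 5–8) form the presentation; fragmentation and cadence (bars 9–16) form the continuation — the 16-bar whole is a sentence.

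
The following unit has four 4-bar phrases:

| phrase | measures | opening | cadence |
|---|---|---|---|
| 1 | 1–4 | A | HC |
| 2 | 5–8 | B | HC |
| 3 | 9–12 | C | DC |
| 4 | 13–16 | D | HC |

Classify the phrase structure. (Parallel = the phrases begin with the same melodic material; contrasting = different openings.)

phrase group

Phrase 4 ends with a half cadence, no stronger than phrase 2's half cadence, so the four phrases do not form a double period; nor do phrases 3–4 duplicate 1–2, so it is not a repeated period. With no phrase reaching a conclusive cadence, the passage is a phrase group.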